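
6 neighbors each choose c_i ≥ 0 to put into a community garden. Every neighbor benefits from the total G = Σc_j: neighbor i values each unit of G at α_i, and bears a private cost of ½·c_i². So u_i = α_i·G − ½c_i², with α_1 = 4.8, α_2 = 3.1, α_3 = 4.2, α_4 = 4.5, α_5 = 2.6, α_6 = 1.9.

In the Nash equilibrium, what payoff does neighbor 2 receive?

60.605

Neighbor i's FOC: ∂u_i/∂c_i = α_i − c_i = 0, so c_i* = α_i.
NE contributions = (4.8, 3.1, 4.2, 4.5, 2.6, 1.9); G = 21.1.
u_2 = α_2·G − ½·(c_2)² = 3.1·21.1 − ½·3.1² = 60.605.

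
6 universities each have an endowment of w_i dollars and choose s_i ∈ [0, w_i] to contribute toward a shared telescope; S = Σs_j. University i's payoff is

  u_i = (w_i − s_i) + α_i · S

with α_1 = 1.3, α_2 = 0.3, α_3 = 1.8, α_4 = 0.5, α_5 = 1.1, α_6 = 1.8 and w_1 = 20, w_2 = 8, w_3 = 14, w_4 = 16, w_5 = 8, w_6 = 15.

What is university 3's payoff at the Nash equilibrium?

∂u_i/∂s_i = α_i − 1, so university i contributes w_i if α_i > 1, else 0.
α_i > 1 for i ∈ {1, 3, 5, 6}; NE contributions (20, 0, 14, 0, 8, 15), S = 57.
u_3 = (14 − 14) + 1.8·57 = 102.6.

102.6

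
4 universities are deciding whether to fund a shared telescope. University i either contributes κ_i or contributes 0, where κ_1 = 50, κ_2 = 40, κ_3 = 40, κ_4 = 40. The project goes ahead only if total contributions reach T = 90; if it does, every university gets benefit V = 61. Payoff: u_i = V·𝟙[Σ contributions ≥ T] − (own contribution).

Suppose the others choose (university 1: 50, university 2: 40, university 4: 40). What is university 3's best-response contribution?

0

Others' total = 130 ≥ 90; contributing adds cost 40 for no extra benefit.
Best response: 0.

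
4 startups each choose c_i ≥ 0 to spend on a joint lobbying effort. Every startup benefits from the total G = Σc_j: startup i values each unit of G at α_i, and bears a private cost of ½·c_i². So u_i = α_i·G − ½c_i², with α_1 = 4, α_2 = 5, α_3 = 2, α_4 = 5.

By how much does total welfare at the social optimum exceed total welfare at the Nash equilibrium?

Startup i's FOC: ∂u_i/∂c_i = α_i − c_i = 0, so c_i* = α_i.
NE contributions = (4, 5, 2, 5); G = 16.
W^NE = (Σα)·G − ½Σα_i² = 16² − ½·70 = 221.
Planner sets c_i = Σα_j = 16 for every i, so G^SO = 4·16 = 64.
W^SO = (Σα)·G^SO − ½·4·(Σα)² = (4/2)·16² = 512.
Deadweight loss = W^SO − W^NE = 291.

291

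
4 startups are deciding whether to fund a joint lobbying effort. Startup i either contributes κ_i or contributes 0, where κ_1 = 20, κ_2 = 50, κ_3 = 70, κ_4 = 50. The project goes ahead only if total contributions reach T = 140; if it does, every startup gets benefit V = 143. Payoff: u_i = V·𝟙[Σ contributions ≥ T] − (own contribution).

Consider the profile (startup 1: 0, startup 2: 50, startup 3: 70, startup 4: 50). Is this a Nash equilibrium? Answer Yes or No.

Yes

Total = 170 ≥ 140: provided.
Startup 1 (pledges 0, payoff 143): pledging 20 → total 190, payoff 123. No gain.
Startup 2 (pledges 50, payoff 93): dropping to 0 → total 120, payoff 0. No gain.
Startup 3 (pledges 70, payoff 73): dropping to 0 → total 100, payoff 0. No gain.
Startup 4 (pledges 50, payoff 93): dropping to 0 → total 120, payoff 0. No gain.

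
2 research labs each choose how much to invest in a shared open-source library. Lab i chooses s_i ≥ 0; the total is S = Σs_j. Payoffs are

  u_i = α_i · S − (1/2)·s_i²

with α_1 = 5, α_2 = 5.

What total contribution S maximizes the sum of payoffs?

Planner FOC: ∂(Σu_j)/∂s_i = (Σα_j) − s_i = 0, so s_i^SO = Σα_j = 10 for every i; S^SO = 20.

20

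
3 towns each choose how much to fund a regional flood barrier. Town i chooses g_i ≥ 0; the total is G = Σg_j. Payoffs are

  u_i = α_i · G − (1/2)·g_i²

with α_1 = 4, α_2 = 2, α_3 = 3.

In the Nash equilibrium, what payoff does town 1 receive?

28

Town i's FOC: ∂u_i/∂g_i = α_i − g_i = 0, so g_i* = α_i.
NE contributions = (4, 2, 3); G = 9.
u_1 = α_1·G − ½·(g_1)² = 4·9 − ½·4² = 28.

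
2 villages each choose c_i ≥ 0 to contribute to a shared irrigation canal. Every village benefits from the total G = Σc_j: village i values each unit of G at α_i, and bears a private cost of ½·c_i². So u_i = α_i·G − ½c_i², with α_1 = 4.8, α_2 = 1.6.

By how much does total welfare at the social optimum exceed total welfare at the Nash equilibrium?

Village i's FOC: ∂u_i/∂c_i = α_i − c_i = 0, so c_i* = α_i.
NE contributions = (4.8, 1.6); G = 6.4.
W^NE = (Σα)·G − ½Σα_i² = 6.4² − ½·25.6 = 28.16.
Planner sets c_i = Σα_j = 6.4 for every i, so G^SO = 2·6.4 = 12.8.
W^SO = (Σα)·G^SO − ½·2·(Σα)² = (2/2)·6.4² = 40.96.
Deadweight loss = W^SO − W^NE = 12.8.

12.8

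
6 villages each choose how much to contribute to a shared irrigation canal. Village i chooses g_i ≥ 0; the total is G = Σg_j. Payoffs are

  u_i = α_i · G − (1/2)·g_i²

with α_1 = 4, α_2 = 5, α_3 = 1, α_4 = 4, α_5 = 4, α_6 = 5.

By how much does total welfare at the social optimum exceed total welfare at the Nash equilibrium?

1107.5

Village i's FOC: ∂u_i/∂g_i = α_i − g_i = 0, so g_i* = α_i.
NE contributions = (4, 5, 1, 4, 4, 5); G = 23.
W^NE = (Σα)·G − ½Σα_i² = 23² − ½·99 = 479.5.
Planner sets g_i = Σα_j = 23 for every i, so G^SO = 6·23 = 138.
W^SO = (Σα)·G^SO − ½·6·(Σα)² = (6/2)·23² = 1587.
Deadweight loss = W^SO − W^NE = 1107.5.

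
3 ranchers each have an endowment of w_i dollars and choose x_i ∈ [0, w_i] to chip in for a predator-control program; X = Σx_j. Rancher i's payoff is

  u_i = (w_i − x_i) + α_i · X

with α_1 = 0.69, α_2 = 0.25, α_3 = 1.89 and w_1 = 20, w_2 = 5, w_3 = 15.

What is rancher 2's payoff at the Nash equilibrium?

∂u_i/∂x_i = α_i − 1, so rancher i contributes w_i if α_i > 1, else 0.
α_i > 1 for i ∈ {3}; NE contributions (0, 0, 15), X = 15.
u_2 = (5 − 0) + 0.25·15 = 8.75.

8.75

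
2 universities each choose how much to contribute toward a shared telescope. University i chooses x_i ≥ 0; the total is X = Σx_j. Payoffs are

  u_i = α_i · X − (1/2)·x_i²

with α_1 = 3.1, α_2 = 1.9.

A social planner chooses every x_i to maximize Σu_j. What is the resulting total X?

10

Planner FOC: ∂(Σu_j)/∂x_i = (Σα_j) − x_i = 0, so x_i^SO = Σα_j = 5 for every i; X^SO = 10.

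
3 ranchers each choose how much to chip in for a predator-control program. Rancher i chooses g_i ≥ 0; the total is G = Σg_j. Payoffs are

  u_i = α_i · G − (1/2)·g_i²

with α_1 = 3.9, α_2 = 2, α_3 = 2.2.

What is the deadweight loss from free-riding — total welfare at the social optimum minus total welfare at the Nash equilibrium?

44.83

Rancher i's FOC: ∂u_i/∂g_i = α_i − g_i = 0, so g_i* = α_i.
NE contributions = (3.9, 2, 2.2); G = 8.1.
W^NE = (Σα)·G − ½Σα_i² = 8.1² − ½·24.05 = 53.585.
Planner sets g_i = Σα_j = 8.1 for every i, so G^SO = 3·8.1 = 24.3.
W^SO = (Σα)·G^SO − ½·3·(Σα)² = (3/2)·8.1² = 98.415.
Deadweight loss = W^SO − W^NE = 44.83.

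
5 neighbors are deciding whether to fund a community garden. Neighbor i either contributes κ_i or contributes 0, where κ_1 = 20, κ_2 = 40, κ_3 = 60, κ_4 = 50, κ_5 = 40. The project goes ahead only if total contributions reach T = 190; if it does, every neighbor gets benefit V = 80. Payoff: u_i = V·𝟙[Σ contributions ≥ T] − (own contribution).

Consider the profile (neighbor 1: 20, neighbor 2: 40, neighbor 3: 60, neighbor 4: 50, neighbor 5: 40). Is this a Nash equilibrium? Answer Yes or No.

No

Total = 210 ≥ 190: provided.
Neighbor 1 (pledges 20, payoff 60): dropping to 0 → total 190, payoff 80. Profitable deviation.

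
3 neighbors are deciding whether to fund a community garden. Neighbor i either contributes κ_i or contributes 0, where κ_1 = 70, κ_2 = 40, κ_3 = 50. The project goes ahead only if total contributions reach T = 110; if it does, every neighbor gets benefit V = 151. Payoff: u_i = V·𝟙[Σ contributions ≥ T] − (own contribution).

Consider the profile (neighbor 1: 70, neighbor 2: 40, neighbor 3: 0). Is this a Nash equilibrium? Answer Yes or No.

Yes

Total = 110 ≥ 110: provided.
Neighbor 1 (pledges 70, payoff 81): dropping to 0 → total 40, payoff 0. No gain.
Neighbor 2 (pledges 40, payoff 111): dropping to 0 → total 70, payoff 0. No gain.
Neighbor 3 (pledges 0, payoff 151): pledging 50 → total 160, payoff 101. No gain.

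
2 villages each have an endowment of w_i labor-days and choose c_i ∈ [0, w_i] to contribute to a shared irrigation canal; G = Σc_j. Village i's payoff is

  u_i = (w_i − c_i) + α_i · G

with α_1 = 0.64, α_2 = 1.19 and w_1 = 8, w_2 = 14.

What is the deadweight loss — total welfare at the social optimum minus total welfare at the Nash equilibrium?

∂u_i/∂c_i = α_i − 1, so village i contributes w_i if α_i > 1, else 0.
α_i > 1 for i ∈ {2}; NE contributions (0, 14), G = 14.
W^NE = Σw_i − G^NE + (Σα_i)·G^NE = 22 + 0.83·14 = 33.62.
Planner: ∂(Σu_j)/∂c_i = Σα_j − 1 = 0.83 > 0, so everyone contributes w_i; G^SO = 22, W^SO = 22 + 0.83·22 = 40.26.
Deadweight loss = 6.64.

6.64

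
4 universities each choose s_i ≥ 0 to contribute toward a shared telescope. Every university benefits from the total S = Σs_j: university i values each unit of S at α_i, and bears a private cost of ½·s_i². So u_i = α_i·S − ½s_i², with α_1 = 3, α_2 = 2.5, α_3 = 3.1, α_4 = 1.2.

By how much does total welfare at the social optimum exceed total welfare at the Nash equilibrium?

109.19

University i's FOC: ∂u_i/∂s_i = α_i − s_i = 0, so s_i* = α_i.
NE contributions = (3, 2.5, 3.1, 1.2); S = 9.8.
W^NE = (Σα)·S − ½Σα_i² = 9.8² − ½·26.3 = 82.89.
Planner sets s_i = Σα_j = 9.8 for every i, so S^SO = 4·9.8 = 39.2.
W^SO = (Σα)·S^SO − ½·4·(Σα)² = (4/2)·9.8² = 192.08.
Deadweight loss = W^SO − W^NE = 109.19.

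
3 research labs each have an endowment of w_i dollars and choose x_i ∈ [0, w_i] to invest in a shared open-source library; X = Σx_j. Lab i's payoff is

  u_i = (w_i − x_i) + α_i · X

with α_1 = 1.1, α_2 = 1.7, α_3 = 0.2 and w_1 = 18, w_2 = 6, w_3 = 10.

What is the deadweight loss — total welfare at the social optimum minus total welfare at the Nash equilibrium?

20

∂u_i/∂x_i = α_i − 1, so lab i contributes w_i if α_i > 1, else 0.
α_i > 1 for i ∈ {1, 2}; NE contributions (18, 6, 0), X = 24.
W^NE = Σw_i − X^NE + (Σα_i)·X^NE = 34 + 2·24 = 82.
Planner: ∂(Σu_j)/∂x_i = Σα_j − 1 = 2 > 0, so everyone contributes w_i; X^SO = 34, W^SO = 34 + 2·34 = 102.
Deadweight loss = 20.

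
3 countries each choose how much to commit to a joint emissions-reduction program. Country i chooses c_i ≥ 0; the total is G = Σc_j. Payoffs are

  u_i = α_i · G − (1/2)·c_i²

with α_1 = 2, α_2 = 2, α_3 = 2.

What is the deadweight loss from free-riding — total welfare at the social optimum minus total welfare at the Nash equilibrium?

24

Country i's FOC: ∂u_i/∂c_i = α_i − c_i = 0, so c_i* = α_i.
NE contributions = (2, 2, 2); G = 6.
W^NE = (Σα)·G − ½Σα_i² = 6² − ½·12 = 30.
Planner sets c_i = Σα_j = 6 for every i, so G^SO = 3·6 = 18.
W^SO = (Σα)·G^SO − ½·3·(Σα)² = (3/2)·6² = 54.
Deadweight loss = W^SO − W^NE = 24.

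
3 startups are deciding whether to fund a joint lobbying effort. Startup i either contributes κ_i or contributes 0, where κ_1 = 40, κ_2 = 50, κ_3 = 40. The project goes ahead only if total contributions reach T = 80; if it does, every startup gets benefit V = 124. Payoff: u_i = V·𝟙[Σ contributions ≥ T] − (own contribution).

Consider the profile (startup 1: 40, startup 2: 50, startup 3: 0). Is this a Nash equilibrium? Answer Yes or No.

Yes

Total = 90 ≥ 80: provided.
Startup 1 (pledges 40, payoff 84): dropping to 0 → total 50, payoff 0. No gain.
Startup 2 (pledges 50, payoff 74): dropping to 0 → total 40, payoff 0. No gain.
Startup 3 (pledges 0, payoff 124): pledging 40 → total 130, payoff 84. No gain.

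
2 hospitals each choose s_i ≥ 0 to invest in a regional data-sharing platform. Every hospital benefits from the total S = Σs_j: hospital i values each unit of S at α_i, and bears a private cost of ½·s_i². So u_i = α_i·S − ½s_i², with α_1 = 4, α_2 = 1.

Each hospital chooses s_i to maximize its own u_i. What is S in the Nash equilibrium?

5

Hospital i's FOC: ∂u_i/∂s_i = α_i − s_i = 0, so s_i* = α_i.
NE contributions = (4, 1); S = 5.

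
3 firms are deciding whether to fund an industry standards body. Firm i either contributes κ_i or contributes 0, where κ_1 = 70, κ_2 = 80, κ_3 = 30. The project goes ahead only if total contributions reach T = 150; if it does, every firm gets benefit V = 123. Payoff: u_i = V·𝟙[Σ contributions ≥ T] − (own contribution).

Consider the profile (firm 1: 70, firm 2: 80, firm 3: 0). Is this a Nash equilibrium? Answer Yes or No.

Yes

Total = 150 ≥ 150: provided.
Firm 1 (pledges 70, payoff 53): dropping to 0 → total 80, payoff 0. No gain.
Firm 2 (pledges 80, payoff 43): dropping to 0 → total 70, payoff 0. No gain.
Firm 3 (pledges 0, payoff 123): pledging 30 → total 180, payoff 93. No gain.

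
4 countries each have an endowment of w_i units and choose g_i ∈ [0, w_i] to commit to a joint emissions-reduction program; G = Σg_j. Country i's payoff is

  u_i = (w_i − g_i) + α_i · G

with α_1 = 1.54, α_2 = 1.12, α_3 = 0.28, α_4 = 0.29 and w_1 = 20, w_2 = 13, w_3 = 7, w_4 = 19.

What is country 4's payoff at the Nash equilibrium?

∂u_i/∂g_i = α_i − 1, so country i contributes w_i if α_i > 1, else 0.
α_i > 1 for i ∈ {1, 2}; NE contributions (20, 13, 0, 0), G = 33.
u_4 = (19 − 0) + 0.29·33 = 28.57.

28.57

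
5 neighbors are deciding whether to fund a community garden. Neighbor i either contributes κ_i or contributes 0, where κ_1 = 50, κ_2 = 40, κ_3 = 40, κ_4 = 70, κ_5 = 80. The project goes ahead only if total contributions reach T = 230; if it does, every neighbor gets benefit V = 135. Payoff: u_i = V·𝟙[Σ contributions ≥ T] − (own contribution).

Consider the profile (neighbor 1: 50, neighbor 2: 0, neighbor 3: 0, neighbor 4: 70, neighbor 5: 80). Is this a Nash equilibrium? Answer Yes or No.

Total = 200 < 230: not provided.
Neighbor 1 (pledges 50, payoff -50): dropping to 0 → total 150, payoff 0. Profitable deviation.

No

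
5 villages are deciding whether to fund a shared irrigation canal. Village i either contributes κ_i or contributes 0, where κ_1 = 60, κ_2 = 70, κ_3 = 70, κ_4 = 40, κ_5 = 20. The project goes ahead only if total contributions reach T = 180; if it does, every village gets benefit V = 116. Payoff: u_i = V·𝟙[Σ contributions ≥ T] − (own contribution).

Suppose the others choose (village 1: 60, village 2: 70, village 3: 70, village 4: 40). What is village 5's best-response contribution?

Others' total = 240 ≥ 180; contributing adds cost 20 for no extra benefit.
Best response: 0.

0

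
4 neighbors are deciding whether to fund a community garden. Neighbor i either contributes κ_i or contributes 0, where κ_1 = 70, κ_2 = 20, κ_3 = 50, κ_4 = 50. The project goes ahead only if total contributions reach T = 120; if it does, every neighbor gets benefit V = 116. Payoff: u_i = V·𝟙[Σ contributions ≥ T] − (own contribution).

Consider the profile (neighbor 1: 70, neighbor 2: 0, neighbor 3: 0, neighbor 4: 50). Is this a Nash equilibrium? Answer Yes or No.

Yes

Total = 120 ≥ 120: provided.
Neighbor 1 (pledges 70, payoff 46): dropping to 0 → total 50, payoff 0. No gain.
Neighbor 2 (pledges 0, payoff 116): pledging 20 → total 140, payoff 96. No gain.
Neighbor 3 (pledges 0, payoff 116): pledging 50 → total 170, payoff 66. No gain.
Neighbor 4 (pledges 50, payoff 66): dropping to 0 → total 70, payoff 0. No gain.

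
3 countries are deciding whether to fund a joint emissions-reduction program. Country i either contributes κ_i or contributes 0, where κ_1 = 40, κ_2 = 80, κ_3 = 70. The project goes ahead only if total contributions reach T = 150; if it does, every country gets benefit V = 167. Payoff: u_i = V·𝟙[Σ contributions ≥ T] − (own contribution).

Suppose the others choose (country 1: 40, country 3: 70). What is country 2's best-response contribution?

80

Others' total = 110. Contributing 80 brings total to 190 ≥ 150: gain V − κ_2 = 87.
Best response: 80.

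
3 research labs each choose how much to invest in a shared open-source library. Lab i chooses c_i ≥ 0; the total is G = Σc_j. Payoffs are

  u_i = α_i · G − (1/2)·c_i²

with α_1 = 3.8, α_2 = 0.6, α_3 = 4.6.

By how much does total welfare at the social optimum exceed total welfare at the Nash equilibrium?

Lab i's FOC: ∂u_i/∂c_i = α_i − c_i = 0, so c_i* = α_i.
NE contributions = (3.8, 0.6, 4.6); G = 9.
W^NE = (Σα)·G − ½Σα_i² = 9² − ½·35.96 = 63.02.
Planner sets c_i = Σα_j = 9 for every i, so G^SO = 3·9 = 27.
W^SO = (Σα)·G^SO − ½·3·(Σα)² = (3/2)·9² = 121.5.
Deadweight loss = W^SO − W^NE = 58.48.

58.48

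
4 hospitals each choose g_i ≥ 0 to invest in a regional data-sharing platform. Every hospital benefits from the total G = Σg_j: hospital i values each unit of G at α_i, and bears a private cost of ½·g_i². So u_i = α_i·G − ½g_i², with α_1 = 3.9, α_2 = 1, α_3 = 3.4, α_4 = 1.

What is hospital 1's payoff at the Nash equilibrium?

28.665

Hospital i's FOC: ∂u_i/∂g_i = α_i − g_i = 0, so g_i* = α_i.
NE contributions = (3.9, 1, 3.4, 1); G = 9.3.
u_1 = α_1·G − ½·(g_1)² = 3.9·9.3 − ½·3.9² = 28.665.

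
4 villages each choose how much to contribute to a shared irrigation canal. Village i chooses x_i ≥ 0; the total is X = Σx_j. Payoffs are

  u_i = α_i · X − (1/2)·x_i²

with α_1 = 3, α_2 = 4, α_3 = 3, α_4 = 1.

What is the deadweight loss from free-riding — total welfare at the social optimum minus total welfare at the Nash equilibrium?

138.5

Village i's FOC: ∂u_i/∂x_i = α_i − x_i = 0, so x_i* = α_i.
NE contributions = (3, 4, 3, 1); X = 11.
W^NE = (Σα)·X − ½Σα_i² = 11² − ½·35 = 103.5.
Planner sets x_i = Σα_j = 11 for every i, so X^SO = 4·11 = 44.
W^SO = (Σα)·X^SO − ½·4·(Σα)² = (4/2)·11² = 242.
Deadweight loss = W^SO − W^NE = 138.5.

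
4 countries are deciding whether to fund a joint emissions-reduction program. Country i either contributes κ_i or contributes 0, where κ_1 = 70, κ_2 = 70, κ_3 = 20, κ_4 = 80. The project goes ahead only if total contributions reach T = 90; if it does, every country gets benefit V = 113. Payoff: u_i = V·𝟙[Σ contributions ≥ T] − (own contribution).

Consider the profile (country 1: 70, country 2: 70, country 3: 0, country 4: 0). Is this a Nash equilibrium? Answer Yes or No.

Total = 140 ≥ 90: provided.
Country 1 (pledges 70, payoff 43): dropping to 0 → total 70, payoff 0. No gain.
Country 2 (pledges 70, payoff 43): dropping to 0 → total 70, payoff 0. No gain.
Country 3 (pledges 0, payoff 113): pledging 20 → total 160, payoff 93. No gain.
Country 4 (pledges 0, payoff 113): pledging 80 → total 220, payoff 33. No gain.

Yes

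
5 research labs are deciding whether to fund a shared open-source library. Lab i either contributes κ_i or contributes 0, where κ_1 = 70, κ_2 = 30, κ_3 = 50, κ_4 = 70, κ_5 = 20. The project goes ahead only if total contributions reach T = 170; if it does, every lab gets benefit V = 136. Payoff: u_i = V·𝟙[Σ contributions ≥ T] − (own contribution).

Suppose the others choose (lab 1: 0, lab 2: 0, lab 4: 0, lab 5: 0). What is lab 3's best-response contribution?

Others' total = 0. Even contributing 50 gives 50 < 170: no benefit either way.
Best response: 0.

0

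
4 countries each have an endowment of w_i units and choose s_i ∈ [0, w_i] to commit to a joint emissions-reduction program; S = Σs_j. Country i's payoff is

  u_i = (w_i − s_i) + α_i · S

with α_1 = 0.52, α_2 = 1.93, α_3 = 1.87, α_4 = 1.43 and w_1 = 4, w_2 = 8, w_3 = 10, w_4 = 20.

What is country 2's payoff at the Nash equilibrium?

73.34

∂u_i/∂s_i = α_i − 1, so country i contributes w_i if α_i > 1, else 0.
α_i > 1 for i ∈ {2, 3, 4}; NE contributions (0, 8, 10, 20), S = 38.
u_2 = (8 − 8) + 1.93·38 = 73.34.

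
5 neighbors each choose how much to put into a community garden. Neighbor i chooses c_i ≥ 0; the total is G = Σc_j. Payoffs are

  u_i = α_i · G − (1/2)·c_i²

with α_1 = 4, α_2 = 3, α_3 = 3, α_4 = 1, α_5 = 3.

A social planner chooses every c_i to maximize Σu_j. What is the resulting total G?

70

Planner FOC: ∂(Σu_j)/∂c_i = (Σα_j) − c_i = 0, so c_i^SO = Σα_j = 14 for every i; G^SO = 70.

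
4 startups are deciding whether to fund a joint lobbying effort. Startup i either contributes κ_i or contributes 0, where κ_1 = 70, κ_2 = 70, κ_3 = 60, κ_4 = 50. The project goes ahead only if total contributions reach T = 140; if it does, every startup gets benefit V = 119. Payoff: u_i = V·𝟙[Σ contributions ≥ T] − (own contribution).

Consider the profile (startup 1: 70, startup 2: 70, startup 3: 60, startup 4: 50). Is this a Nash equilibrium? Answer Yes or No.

No

Total = 250 ≥ 140: provided.
Startup 1 (pledges 70, payoff 49): dropping to 0 → total 180, payoff 119. Profitable deviation.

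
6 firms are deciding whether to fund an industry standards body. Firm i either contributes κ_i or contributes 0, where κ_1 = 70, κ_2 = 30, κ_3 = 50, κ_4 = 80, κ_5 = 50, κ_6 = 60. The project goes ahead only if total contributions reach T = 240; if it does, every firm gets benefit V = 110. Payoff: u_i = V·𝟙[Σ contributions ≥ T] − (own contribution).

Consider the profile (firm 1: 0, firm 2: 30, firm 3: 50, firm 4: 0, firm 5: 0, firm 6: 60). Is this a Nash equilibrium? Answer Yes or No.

No

Total = 140 < 240: not provided.
Firm 1 (pledges 0, payoff 0): pledging 70 → total 210, payoff -70. No gain.
Firm 2 (pledges 30, payoff -30): dropping to 0 → total 110, payoff 0. Profitable deviation.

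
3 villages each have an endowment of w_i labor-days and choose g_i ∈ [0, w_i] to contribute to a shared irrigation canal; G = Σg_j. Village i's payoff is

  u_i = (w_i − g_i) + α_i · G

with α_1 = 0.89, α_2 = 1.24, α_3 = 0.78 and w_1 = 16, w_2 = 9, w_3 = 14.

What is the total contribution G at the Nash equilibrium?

∂u_i/∂g_i = α_i − 1, so village i contributes w_i if α_i > 1, else 0.
α_i > 1 for i ∈ {2}; NE contributions (0, 9, 0), G = 9.

9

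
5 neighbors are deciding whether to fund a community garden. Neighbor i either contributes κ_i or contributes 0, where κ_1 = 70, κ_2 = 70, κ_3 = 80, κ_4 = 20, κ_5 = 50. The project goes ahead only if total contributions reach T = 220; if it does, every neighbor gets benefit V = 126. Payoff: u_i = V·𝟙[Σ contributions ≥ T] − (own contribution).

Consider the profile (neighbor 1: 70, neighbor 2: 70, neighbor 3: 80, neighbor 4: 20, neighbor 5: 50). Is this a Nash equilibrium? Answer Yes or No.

Total = 290 ≥ 220: provided.
Neighbor 1 (pledges 70, payoff 56): dropping to 0 → total 220, payoff 126. Profitable deviation.

No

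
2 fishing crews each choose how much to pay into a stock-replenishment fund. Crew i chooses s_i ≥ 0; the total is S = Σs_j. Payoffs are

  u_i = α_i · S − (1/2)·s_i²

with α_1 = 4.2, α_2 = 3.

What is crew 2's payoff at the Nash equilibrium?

17.1

Crew i's FOC: ∂u_i/∂s_i = α_i − s_i = 0, so s_i* = α_i.
NE contributions = (4.2, 3); S = 7.2.
u_2 = α_2·S − ½·(s_2)² = 3·7.2 − ½·3² = 17.1.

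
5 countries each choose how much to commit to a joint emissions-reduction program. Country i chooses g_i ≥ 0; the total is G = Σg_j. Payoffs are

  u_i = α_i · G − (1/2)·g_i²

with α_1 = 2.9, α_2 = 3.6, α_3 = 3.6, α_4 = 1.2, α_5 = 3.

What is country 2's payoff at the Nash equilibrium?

45

Country i's FOC: ∂u_i/∂g_i = α_i − g_i = 0, so g_i* = α_i.
NE contributions = (2.9, 3.6, 3.6, 1.2, 3); G = 14.3.
u_2 = α_2·G − ½·(g_2)² = 3.6·14.3 − ½·3.6² = 45.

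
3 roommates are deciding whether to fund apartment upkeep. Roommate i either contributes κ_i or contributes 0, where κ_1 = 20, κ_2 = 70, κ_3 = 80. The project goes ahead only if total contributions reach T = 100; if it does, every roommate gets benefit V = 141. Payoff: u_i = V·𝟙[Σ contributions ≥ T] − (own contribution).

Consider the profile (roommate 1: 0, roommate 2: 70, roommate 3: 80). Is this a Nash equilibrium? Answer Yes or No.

Yes

Total = 150 ≥ 100: provided.
Roommate 1 (pledges 0, payoff 141): pledging 20 → total 170, payoff 121. No gain.
Roommate 2 (pledges 70, payoff 71): dropping to 0 → total 80, payoff 0. No gain.
Roommate 3 (pledges 80, payoff 61): dropping to 0 → total 70, payoff 0. No gain.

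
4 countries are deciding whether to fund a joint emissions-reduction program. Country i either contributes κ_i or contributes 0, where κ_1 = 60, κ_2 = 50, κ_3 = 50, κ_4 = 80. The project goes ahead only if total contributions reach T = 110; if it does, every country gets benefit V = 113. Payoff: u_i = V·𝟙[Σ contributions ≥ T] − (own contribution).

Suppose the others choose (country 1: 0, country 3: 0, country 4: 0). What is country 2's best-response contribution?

Others' total = 0. Even contributing 50 gives 50 < 110: no benefit either way.
Best response: 0.

0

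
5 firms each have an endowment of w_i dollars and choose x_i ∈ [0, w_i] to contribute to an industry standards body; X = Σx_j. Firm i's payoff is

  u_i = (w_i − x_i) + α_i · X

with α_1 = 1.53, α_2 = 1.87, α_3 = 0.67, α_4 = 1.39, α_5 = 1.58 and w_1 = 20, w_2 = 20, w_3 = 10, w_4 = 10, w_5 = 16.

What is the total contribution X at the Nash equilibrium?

∂u_i/∂x_i = α_i − 1, so firm i contributes w_i if α_i > 1, else 0.
α_i > 1 for i ∈ {1, 2, 4, 5}; NE contributions (20, 20, 0, 10, 16), X = 66.

66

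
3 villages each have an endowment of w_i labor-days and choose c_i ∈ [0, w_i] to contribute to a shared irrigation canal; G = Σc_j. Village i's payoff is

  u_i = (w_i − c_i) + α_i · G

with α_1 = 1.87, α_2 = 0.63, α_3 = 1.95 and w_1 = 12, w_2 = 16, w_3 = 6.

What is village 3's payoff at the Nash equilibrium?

35.1

∂u_i/∂c_i = α_i − 1, so village i contributes w_i if α_i > 1, else 0.
α_i > 1 for i ∈ {1, 3}; NE contributions (12, 0, 6), G = 18.
u_3 = (6 − 6) + 1.95·18 = 35.1.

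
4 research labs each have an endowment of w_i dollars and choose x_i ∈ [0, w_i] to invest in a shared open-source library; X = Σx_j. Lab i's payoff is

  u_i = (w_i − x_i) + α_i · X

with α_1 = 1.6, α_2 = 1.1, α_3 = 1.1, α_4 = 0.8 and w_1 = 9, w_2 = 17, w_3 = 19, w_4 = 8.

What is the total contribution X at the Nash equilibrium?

45

∂u_i/∂x_i = α_i − 1, so lab i contributes w_i if α_i > 1, else 0.
α_i > 1 for i ∈ {1, 2, 3}; NE contributions (9, 17, 19, 0), X = 45.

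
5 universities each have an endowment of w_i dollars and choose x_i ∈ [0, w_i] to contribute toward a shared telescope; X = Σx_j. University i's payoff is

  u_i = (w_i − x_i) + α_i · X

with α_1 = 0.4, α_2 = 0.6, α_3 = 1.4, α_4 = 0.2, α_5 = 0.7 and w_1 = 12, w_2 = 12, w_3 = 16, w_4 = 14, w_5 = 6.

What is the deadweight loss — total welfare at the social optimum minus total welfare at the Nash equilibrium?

∂u_i/∂x_i = α_i − 1, so university i contributes w_i if α_i > 1, else 0.
α_i > 1 for i ∈ {3}; NE contributions (0, 0, 16, 0, 0), X = 16.
W^NE = Σw_i − X^NE + (Σα_i)·X^NE = 60 + 2.3·16 = 96.8.
Planner: ∂(Σu_j)/∂x_i = Σα_j − 1 = 2.3 > 0, so everyone contributes w_i; X^SO = 60, W^SO = 60 + 2.3·60 = 198.
Deadweight loss = 101.2.

101.2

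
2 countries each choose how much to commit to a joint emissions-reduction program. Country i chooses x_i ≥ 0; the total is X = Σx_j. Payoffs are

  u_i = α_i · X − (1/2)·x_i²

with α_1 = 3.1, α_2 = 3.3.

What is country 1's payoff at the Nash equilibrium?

15.035

Country i's FOC: ∂u_i/∂x_i = α_i − x_i = 0, so x_i* = α_i.
NE contributions = (3.1, 3.3); X = 6.4.
u_1 = α_1·X − ½·(x_1)² = 3.1·6.4 − ½·3.1² = 15.035.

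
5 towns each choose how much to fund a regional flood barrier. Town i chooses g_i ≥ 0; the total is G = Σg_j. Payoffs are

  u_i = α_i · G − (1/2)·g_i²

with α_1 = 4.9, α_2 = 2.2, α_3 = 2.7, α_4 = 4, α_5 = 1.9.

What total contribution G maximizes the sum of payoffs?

78.5

Planner FOC: ∂(Σu_j)/∂g_i = (Σα_j) − g_i = 0, so g_i^SO = Σα_j = 15.7 for every i; G^SO = 78.5.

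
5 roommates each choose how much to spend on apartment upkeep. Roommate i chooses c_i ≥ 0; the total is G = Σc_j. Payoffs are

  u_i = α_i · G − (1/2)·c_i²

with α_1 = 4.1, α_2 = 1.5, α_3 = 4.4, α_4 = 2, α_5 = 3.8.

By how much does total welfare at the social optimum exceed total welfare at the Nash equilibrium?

Roommate i's FOC: ∂u_i/∂c_i = α_i − c_i = 0, so c_i* = α_i.
NE contributions = (4.1, 1.5, 4.4, 2, 3.8); G = 15.8.
W^NE = (Σα)·G − ½Σα_i² = 15.8² − ½·56.86 = 221.21.
Planner sets c_i = Σα_j = 15.8 for every i, so G^SO = 5·15.8 = 79.
W^SO = (Σα)·G^SO − ½·5·(Σα)² = (5/2)·15.8² = 624.1.
Deadweight loss = W^SO − W^NE = 402.89.

402.89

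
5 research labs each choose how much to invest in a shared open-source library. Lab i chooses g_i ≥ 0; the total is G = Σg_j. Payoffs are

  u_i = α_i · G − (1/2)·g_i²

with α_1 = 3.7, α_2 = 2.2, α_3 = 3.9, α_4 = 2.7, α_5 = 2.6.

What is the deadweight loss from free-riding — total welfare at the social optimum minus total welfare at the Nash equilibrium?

365.91

Lab i's FOC: ∂u_i/∂g_i = α_i − g_i = 0, so g_i* = α_i.
NE contributions = (3.7, 2.2, 3.9, 2.7, 2.6); G = 15.1.
W^NE = (Σα)·G − ½Σα_i² = 15.1² − ½·47.79 = 204.115.
Planner sets g_i = Σα_j = 15.1 for every i, so G^SO = 5·15.1 = 75.5.
W^SO = (Σα)·G^SO − ½·5·(Σα)² = (5/2)·15.1² = 570.025.
Deadweight loss = W^SO − W^NE = 365.91.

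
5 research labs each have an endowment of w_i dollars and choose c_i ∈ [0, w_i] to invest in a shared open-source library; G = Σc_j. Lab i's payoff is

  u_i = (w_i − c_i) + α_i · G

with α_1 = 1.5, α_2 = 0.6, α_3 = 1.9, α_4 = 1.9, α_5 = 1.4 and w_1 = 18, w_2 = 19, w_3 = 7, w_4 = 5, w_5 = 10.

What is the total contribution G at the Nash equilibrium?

∂u_i/∂c_i = α_i − 1, so lab i contributes w_i if α_i > 1, else 0.
α_i > 1 for i ∈ {1, 3, 4, 5}; NE contributions (18, 0, 7, 5, 10), G = 40.

40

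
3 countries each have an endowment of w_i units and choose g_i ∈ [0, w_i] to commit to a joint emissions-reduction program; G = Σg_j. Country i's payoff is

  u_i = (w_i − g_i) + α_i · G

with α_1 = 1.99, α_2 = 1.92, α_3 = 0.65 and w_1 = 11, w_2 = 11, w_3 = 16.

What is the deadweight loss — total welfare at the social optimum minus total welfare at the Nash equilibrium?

56.96

∂u_i/∂g_i = α_i − 1, so country i contributes w_i if α_i > 1, else 0.
α_i > 1 for i ∈ {1, 2}; NE contributions (11, 11, 0), G = 22.
W^NE = Σw_i − G^NE + (Σα_i)·G^NE = 38 + 3.56·22 = 116.32.
Planner: ∂(Σu_j)/∂g_i = Σα_j − 1 = 3.56 > 0, so everyone contributes w_i; G^SO = 38, W^SO = 38 + 3.56·38 = 173.28.
Deadweight loss = 56.96.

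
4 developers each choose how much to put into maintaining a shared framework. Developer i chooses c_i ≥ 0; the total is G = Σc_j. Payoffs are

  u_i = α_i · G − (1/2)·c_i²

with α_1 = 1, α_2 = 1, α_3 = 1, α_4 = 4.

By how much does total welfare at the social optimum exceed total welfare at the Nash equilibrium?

58.5

Developer i's FOC: ∂u_i/∂c_i = α_i − c_i = 0, so c_i* = α_i.
NE contributions = (1, 1, 1, 4); G = 7.
W^NE = (Σα)·G − ½Σα_i² = 7² − ½·19 = 39.5.
Planner sets c_i = Σα_j = 7 for every i, so G^SO = 4·7 = 28.
W^SO = (Σα)·G^SO − ½·4·(Σα)² = (4/2)·7² = 98.
Deadweight loss = W^SO − W^NE = 58.5.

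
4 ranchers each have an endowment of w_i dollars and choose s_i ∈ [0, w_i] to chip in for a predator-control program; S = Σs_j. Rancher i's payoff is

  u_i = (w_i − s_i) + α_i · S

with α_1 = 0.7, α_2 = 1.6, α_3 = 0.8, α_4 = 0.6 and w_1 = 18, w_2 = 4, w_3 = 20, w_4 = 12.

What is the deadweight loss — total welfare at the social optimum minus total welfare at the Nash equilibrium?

∂u_i/∂s_i = α_i − 1, so rancher i contributes w_i if α_i > 1, else 0.
α_i > 1 for i ∈ {2}; NE contributions (0, 4, 0, 0), S = 4.
W^NE = Σw_i − S^NE + (Σα_i)·S^NE = 54 + 2.7·4 = 64.8.
Planner: ∂(Σu_j)/∂s_i = Σα_j − 1 = 2.7 > 0, so everyone contributes w_i; S^SO = 54, W^SO = 54 + 2.7·54 = 199.8.
Deadweight loss = 135.

135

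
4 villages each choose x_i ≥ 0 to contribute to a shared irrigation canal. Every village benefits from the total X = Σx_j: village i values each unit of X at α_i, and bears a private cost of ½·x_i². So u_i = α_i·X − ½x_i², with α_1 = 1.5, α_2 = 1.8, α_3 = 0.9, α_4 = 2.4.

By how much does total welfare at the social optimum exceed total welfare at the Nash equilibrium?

49.59

Village i's FOC: ∂u_i/∂x_i = α_i − x_i = 0, so x_i* = α_i.
NE contributions = (1.5, 1.8, 0.9, 2.4); X = 6.6.
W^NE = (Σα)·X − ½Σα_i² = 6.6² − ½·12.06 = 37.53.
Planner sets x_i = Σα_j = 6.6 for every i, so X^SO = 4·6.6 = 26.4.
W^SO = (Σα)·X^SO − ½·4·(Σα)² = (4/2)·6.6² = 87.12.
Deadweight loss = W^SO − W^NE = 49.59.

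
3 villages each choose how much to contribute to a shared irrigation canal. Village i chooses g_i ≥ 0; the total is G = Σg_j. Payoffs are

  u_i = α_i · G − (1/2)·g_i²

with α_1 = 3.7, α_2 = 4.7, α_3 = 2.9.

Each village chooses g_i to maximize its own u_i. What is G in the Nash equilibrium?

11.3

Village i's FOC: ∂u_i/∂g_i = α_i − g_i = 0, so g_i* = α_i.
NE contributions = (3.7, 4.7, 2.9); G = 11.3.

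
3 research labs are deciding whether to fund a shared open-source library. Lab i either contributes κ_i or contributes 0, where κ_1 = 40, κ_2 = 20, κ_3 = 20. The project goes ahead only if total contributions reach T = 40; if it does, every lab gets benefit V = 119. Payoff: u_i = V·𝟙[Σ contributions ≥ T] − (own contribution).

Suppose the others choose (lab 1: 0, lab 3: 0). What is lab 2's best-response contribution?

0

Others' total = 0. Even contributing 20 gives 20 < 40: no benefit either way.
Best response: 0.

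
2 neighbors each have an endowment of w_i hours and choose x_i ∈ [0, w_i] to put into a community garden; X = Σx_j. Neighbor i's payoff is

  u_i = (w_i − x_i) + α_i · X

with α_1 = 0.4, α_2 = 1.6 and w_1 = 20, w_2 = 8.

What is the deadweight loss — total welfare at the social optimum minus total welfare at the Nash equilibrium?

20

∂u_i/∂x_i = α_i − 1, so neighbor i contributes w_i if α_i > 1, else 0.
α_i > 1 for i ∈ {2}; NE contributions (0, 8), X = 8.
W^NE = Σw_i − X^NE + (Σα_i)·X^NE = 28 + 1·8 = 36.
Planner: ∂(Σu_j)/∂x_i = Σα_j − 1 = 1 > 0, so everyone contributes w_i; X^SO = 28, W^SO = 28 + 1·28 = 56.
Deadweight loss = 20.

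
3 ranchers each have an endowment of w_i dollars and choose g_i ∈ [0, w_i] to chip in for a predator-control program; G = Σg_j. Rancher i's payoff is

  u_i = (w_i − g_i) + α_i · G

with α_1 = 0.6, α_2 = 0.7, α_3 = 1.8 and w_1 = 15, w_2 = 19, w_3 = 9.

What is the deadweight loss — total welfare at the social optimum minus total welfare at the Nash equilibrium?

∂u_i/∂g_i = α_i − 1, so rancher i contributes w_i if α_i > 1, else 0.
α_i > 1 for i ∈ {3}; NE contributions (0, 0, 9), G = 9.
W^NE = Σw_i − G^NE + (Σα_i)·G^NE = 43 + 2.1·9 = 61.9.
Planner: ∂(Σu_j)/∂g_i = Σα_j − 1 = 2.1 > 0, so everyone contributes w_i; G^SO = 43, W^SO = 43 + 2.1·43 = 133.3.
Deadweight loss = 71.4.

71.4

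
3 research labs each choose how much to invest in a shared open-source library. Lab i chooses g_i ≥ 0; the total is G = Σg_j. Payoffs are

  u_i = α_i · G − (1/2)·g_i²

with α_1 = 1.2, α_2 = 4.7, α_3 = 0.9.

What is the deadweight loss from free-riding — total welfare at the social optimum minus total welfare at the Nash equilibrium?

35.29

Lab i's FOC: ∂u_i/∂g_i = α_i − g_i = 0, so g_i* = α_i.
NE contributions = (1.2, 4.7, 0.9); G = 6.8.
W^NE = (Σα)·G − ½Σα_i² = 6.8² − ½·24.34 = 34.07.
Planner sets g_i = Σα_j = 6.8 for every i, so G^SO = 3·6.8 = 20.4.
W^SO = (Σα)·G^SO − ½·3·(Σα)² = (3/2)·6.8² = 69.36.
Deadweight loss = W^SO − W^NE = 35.29.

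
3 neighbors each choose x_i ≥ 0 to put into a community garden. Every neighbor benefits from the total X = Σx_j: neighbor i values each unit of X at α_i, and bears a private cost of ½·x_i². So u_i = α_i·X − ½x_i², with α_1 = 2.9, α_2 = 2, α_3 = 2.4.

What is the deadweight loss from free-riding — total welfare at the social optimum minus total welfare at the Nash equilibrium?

35.73

Neighbor i's FOC: ∂u_i/∂x_i = α_i − x_i = 0, so x_i* = α_i.
NE contributions = (2.9, 2, 2.4); X = 7.3.
W^NE = (Σα)·X − ½Σα_i² = 7.3² − ½·18.17 = 44.205.
Planner sets x_i = Σα_j = 7.3 for every i, so X^SO = 3·7.3 = 21.9.
W^SO = (Σα)·X^SO − ½·3·(Σα)² = (3/2)·7.3² = 79.935.
Deadweight loss = W^SO − W^NE = 35.73.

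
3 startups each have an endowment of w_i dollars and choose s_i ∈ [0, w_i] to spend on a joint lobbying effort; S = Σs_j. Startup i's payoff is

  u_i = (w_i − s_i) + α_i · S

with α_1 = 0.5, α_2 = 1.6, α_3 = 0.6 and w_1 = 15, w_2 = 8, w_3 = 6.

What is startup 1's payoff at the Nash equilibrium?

19

∂u_i/∂s_i = α_i − 1, so startup i contributes w_i if α_i > 1, else 0.
α_i > 1 for i ∈ {2}; NE contributions (0, 8, 0), S = 8.
u_1 = (15 − 0) + 0.5·8 = 19.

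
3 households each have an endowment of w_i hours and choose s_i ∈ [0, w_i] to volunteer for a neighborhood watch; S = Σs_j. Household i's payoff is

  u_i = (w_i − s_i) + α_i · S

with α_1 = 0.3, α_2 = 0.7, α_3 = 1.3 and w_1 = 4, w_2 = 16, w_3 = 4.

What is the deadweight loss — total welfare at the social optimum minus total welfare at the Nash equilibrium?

∂u_i/∂s_i = α_i − 1, so household i contributes w_i if α_i > 1, else 0.
α_i > 1 for i ∈ {3}; NE contributions (0, 0, 4), S = 4.
W^NE = Σw_i − S^NE + (Σα_i)·S^NE = 24 + 1.3·4 = 29.2.
Planner: ∂(Σu_j)/∂s_i = Σα_j − 1 = 1.3 > 0, so everyone contributes w_i; S^SO = 24, W^SO = 24 + 1.3·24 = 55.2.
Deadweight loss = 26.

26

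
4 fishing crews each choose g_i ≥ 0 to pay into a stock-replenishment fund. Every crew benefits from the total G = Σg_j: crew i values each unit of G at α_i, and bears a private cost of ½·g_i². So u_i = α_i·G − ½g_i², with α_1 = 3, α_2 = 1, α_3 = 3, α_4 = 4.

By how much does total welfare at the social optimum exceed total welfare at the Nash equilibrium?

138.5

Crew i's FOC: ∂u_i/∂g_i = α_i − g_i = 0, so g_i* = α_i.
NE contributions = (3, 1, 3, 4); G = 11.
W^NE = (Σα)·G − ½Σα_i² = 11² − ½·35 = 103.5.
Planner sets g_i = Σα_j = 11 for every i, so G^SO = 4·11 = 44.
W^SO = (Σα)·G^SO − ½·4·(Σα)² = (4/2)·11² = 242.
Deadweight loss = W^SO − W^NE = 138.5.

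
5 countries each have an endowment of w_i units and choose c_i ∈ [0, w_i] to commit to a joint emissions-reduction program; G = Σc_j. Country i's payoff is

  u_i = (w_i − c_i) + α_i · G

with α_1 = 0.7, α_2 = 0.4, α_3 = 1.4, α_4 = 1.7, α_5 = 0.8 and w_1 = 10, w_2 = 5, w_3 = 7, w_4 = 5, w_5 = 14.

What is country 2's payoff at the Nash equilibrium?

∂u_i/∂c_i = α_i − 1, so country i contributes w_i if α_i > 1, else 0.
α_i > 1 for i ∈ {3, 4}; NE contributions (0, 0, 7, 5, 0), G = 12.
u_2 = (5 − 0) + 0.4·12 = 9.8.

9.8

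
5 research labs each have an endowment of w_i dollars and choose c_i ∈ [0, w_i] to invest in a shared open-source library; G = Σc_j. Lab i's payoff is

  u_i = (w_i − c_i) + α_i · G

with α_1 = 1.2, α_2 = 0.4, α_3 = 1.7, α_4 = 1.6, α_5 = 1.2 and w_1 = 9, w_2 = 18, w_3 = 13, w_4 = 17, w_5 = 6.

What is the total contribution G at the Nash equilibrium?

∂u_i/∂c_i = α_i − 1, so lab i contributes w_i if α_i > 1, else 0.
α_i > 1 for i ∈ {1, 3, 4, 5}; NE contributions (9, 0, 13, 17, 6), G = 45.

45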